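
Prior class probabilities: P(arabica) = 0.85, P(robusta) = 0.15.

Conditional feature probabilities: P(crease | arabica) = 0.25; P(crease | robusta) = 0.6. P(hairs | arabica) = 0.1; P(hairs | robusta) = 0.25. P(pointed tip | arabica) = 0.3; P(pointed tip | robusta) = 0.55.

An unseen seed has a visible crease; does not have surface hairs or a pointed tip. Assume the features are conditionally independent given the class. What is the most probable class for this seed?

arabica

arabica: 0.85 × 0.25 × (1−0.1) × (1−0.3) = 0.133875
robusta: 0.15 × 0.6 × (1−0.25) × (1−0.55) = 0.030375
Highest score → arabica.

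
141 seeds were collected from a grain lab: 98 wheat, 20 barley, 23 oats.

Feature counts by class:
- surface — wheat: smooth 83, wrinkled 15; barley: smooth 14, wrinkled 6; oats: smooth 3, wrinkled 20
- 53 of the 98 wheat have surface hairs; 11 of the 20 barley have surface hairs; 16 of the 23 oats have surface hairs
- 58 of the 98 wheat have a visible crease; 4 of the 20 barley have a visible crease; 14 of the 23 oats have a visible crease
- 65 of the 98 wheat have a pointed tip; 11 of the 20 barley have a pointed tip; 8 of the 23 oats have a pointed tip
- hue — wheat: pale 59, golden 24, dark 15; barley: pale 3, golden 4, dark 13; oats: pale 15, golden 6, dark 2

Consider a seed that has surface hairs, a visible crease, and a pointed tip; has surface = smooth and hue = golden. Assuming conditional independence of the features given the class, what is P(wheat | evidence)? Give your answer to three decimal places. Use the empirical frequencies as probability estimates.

wheat: (98/141) × (83/98) × (53/98) × (58/98) × (65/98) × (24/98) ≈ 0.0306043
barley: (20/141) × (14/20) × (11/20) × (4/20) × (11/20) × (4/20) ≈ 0.00120142
oats: (23/141) × (3/23) × (16/23) × (14/23) × (8/23) × (6/23) ≈ 0.000817485
P(wheat | x) = 0.0306043 / 0.032623205 ≈ 0.938

0.938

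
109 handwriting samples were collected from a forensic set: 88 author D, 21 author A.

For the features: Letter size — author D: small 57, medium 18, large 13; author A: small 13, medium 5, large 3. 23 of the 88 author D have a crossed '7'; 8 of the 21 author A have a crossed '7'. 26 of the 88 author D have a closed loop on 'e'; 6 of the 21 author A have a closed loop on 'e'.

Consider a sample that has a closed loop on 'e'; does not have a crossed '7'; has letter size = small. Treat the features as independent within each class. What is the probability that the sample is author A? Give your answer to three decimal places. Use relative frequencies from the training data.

0.156

author D: (88/109) × (57/88) × (65/88) × (26/88) ≈ 0.114122
author A: (21/109) × (13/21) × (13/21) × (6/21) ≈ 0.0210947
P(author A | x) = 0.0210947 / 0.1352167 ≈ 0.156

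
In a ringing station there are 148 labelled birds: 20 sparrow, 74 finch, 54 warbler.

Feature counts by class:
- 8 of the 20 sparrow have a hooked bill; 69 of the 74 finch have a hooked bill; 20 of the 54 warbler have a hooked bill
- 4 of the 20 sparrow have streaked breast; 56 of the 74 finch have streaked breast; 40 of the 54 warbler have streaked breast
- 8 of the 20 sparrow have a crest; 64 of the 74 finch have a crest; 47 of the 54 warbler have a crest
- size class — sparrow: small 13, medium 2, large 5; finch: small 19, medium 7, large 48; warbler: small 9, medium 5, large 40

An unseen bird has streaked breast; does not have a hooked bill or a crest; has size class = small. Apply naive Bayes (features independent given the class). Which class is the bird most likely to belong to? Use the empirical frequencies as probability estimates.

sparrow

sparrow: (20/148) × (12/20) × (4/20) × (12/20) × (13/20) ≈ 0.00632432
finch: (74/148) × (5/74) × (56/74) × (10/74) × (19/74) ≈ 0.000887064
warbler: (54/148) × (34/54) × (40/54) × (7/54) × (9/54) ≈ 0.00367652
Highest score → sparrow.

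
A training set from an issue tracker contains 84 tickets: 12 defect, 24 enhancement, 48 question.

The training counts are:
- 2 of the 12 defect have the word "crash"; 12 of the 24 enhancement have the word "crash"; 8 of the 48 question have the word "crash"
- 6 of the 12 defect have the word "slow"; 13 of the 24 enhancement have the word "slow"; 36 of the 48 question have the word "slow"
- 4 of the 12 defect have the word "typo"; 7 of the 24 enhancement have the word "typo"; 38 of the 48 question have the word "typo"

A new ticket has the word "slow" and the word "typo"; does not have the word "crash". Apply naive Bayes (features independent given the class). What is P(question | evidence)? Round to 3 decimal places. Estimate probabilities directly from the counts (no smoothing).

defect: (12/84) × (10/12) × (6/12) × (4/12) ≈ 0.0198413
enhancement: (24/84) × (12/24) × (13/24) × (7/24) ≈ 0.0225694
question: (48/84) × (40/48) × (36/48) × (38/48) ≈ 0.282738
P(question | x) = 0.282738 / 0.3251487 ≈ 0.870

0.870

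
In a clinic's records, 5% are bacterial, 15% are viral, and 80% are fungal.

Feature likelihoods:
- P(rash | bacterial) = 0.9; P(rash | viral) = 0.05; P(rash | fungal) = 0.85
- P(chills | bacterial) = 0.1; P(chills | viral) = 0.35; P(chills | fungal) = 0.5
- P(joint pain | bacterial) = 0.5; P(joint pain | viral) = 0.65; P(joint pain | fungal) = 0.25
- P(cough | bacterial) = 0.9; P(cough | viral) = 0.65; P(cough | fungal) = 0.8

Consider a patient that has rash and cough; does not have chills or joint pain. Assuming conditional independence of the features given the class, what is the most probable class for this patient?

fungal

bacterial: 0.05 × 0.9 × (1−0.1) × (1−0.5) × 0.9 = 0.018225
viral: 0.15 × 0.05 × (1−0.35) × (1−0.65) × 0.65 = 0.0011090625
fungal: 0.8 × 0.85 × (1−0.5) × (1−0.25) × 0.8 = 0.204
Highest score → fungal.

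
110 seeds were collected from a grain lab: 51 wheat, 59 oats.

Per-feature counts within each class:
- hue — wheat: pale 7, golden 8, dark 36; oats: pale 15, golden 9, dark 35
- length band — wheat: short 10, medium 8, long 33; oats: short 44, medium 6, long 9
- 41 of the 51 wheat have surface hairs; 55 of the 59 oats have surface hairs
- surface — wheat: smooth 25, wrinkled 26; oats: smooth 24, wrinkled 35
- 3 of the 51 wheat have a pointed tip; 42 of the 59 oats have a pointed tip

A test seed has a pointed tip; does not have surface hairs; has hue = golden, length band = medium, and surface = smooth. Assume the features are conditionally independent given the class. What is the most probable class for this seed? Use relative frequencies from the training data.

wheat: (51/110) × (8/51) × (8/51) × (10/51) × (25/51) × (3/51) ≈ 0.0000645012
oats: (59/110) × (9/59) × (6/59) × (4/59) × (24/59) × (42/59) ≈ 0.000163348
Highest score → oats.

oats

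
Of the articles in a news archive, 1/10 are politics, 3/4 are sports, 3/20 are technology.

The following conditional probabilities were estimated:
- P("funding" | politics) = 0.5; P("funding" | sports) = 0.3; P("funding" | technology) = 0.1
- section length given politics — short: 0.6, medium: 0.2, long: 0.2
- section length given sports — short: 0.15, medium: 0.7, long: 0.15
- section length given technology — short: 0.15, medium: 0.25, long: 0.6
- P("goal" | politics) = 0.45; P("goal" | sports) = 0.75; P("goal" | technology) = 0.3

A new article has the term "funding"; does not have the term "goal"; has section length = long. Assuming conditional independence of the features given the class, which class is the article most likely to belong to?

sports

politics: 0.1 × 0.5 × 0.2 × (1−0.45) = 0.0055
sports: 0.75 × 0.3 × 0.15 × (1−0.75) = 0.0084375
technology: 0.15 × 0.1 × 0.6 × (1−0.3) = 0.0063
Highest score → sports.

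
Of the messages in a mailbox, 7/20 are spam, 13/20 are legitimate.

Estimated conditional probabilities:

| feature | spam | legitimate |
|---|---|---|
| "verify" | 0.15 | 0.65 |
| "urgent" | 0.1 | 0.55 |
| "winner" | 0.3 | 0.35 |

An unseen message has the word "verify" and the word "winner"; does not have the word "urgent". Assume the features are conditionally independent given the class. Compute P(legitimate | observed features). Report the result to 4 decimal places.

spam: 0.35 × 0.15 × (1−0.1) × 0.3 = 0.014175
legitimate: 0.65 × 0.65 × (1−0.55) × 0.35 = 0.06654375
P(legitimate | x) = 0.06654375 / 0.08071875 ≈ 0.8244

0.8244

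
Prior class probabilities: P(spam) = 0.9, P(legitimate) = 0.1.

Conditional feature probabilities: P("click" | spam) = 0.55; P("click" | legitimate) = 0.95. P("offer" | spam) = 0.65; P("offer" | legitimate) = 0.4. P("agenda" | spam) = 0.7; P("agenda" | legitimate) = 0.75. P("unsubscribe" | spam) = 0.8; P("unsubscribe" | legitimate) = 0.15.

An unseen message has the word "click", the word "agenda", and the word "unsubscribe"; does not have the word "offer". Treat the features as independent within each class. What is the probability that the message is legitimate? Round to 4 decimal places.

spam: 0.9 × 0.55 × (1−0.65) × 0.7 × 0.8 = 0.09702
legitimate: 0.1 × 0.95 × (1−0.4) × 0.75 × 0.15 = 0.0064125
P(legitimate | x) = 0.0064125 / 0.1034325 ≈ 0.0620

0.0620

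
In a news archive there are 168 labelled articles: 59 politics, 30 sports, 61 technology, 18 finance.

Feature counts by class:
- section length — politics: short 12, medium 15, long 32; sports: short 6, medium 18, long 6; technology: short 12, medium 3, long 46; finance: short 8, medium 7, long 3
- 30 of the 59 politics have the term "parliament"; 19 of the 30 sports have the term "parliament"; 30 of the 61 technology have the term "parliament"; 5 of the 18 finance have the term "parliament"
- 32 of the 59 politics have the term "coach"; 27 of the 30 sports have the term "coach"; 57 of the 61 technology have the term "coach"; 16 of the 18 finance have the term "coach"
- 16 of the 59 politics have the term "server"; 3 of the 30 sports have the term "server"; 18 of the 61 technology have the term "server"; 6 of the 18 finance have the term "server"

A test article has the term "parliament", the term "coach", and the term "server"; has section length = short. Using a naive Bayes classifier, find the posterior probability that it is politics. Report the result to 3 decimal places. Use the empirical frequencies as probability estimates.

politics: (59/168) × (12/59) × (30/59) × (32/59) × (16/59) ≈ 0.00534204
sports: (30/168) × (6/30) × (19/30) × (27/30) × (3/30) ≈ 0.00203571
technology: (61/168) × (12/61) × (30/61) × (57/61) × (18/61) ≈ 0.00968615
finance: (18/168) × (8/18) × (5/18) × (16/18) × (6/18) ≈ 0.00391926
P(politics | x) = 0.00534204 / 0.02098316 ≈ 0.255

0.255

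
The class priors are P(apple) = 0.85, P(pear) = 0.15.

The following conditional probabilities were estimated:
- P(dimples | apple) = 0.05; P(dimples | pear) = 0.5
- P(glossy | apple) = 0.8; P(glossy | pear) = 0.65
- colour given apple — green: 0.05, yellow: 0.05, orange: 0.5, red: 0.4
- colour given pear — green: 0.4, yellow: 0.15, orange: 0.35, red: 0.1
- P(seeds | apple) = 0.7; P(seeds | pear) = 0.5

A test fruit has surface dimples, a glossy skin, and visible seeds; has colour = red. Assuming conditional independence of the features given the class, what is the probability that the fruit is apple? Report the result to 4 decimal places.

0.7962

apple: 0.85 × 0.05 × 0.8 × 0.4 × 0.7 = 0.00952
pear: 0.15 × 0.5 × 0.65 × 0.1 × 0.5 = 0.0024375
P(apple | x) = 0.00952 / 0.0119575 ≈ 0.7962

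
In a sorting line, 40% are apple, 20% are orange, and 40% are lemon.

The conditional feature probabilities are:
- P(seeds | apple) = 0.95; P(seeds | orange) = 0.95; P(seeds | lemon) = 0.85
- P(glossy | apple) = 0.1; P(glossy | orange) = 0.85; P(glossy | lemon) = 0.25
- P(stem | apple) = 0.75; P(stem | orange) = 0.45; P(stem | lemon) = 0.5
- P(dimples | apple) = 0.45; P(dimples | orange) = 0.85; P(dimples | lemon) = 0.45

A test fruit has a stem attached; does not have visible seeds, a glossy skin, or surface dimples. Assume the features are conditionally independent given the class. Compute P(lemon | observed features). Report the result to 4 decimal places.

0.6218

apple: 0.4 × (1−0.95) × (1−0.1) × 0.75 × (1−0.45) = 0.007425
orange: 0.2 × (1−0.95) × (1−0.85) × 0.45 × (1−0.85) = 0.00010125
lemon: 0.4 × (1−0.85) × (1−0.25) × 0.5 × (1−0.45) = 0.012375
P(lemon | x) = 0.012375 / 0.01990125 ≈ 0.6218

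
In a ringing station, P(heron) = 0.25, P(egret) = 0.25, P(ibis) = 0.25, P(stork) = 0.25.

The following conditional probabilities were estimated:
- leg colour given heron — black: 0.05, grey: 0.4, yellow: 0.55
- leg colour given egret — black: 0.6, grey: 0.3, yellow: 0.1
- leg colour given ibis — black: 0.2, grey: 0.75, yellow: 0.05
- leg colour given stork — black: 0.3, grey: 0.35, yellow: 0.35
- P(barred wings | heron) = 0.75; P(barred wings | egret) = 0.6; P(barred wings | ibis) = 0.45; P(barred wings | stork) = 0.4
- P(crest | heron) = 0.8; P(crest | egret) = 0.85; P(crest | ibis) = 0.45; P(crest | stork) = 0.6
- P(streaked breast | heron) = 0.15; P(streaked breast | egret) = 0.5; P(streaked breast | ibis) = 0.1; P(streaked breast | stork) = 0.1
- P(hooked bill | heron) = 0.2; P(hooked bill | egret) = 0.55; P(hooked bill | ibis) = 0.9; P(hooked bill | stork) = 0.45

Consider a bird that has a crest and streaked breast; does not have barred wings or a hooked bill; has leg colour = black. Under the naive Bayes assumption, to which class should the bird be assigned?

heron: 0.25 × 0.05 × (1−0.75) × 0.8 × 0.15 × (1−0.2) = 0.0003
egret: 0.25 × 0.6 × (1−0.6) × 0.85 × 0.5 × (1−0.55) = 0.011475
ibis: 0.25 × 0.2 × (1−0.45) × 0.45 × 0.1 × (1−0.9) = 0.00012375
stork: 0.25 × 0.3 × (1−0.4) × 0.6 × 0.1 × (1−0.45) = 0.001485
Highest score → egret.

egret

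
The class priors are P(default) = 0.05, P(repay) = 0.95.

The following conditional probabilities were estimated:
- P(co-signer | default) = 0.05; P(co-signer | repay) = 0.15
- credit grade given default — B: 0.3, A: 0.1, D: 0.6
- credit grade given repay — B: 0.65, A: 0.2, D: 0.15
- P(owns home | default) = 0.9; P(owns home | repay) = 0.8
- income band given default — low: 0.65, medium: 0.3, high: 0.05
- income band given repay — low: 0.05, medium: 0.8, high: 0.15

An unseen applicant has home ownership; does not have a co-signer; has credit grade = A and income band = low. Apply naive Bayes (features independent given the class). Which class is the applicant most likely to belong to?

default: 0.05 × (1−0.05) × 0.1 × 0.9 × 0.65 = 0.00277875
repay: 0.95 × (1−0.15) × 0.2 × 0.8 × 0.05 = 0.00646
Highest score → repay.

repay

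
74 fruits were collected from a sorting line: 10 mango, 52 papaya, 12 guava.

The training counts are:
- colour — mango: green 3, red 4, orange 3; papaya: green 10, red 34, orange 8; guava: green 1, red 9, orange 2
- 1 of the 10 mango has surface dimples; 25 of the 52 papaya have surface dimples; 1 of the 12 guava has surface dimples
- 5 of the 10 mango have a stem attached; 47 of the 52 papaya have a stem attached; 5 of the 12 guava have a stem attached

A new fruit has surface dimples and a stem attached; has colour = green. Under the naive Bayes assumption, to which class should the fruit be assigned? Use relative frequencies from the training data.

mango: (10/74) × (3/10) × (1/10) × (5/10) ≈ 0.00202703
papaya: (52/74) × (10/52) × (25/52) × (47/52) ≈ 0.0587218
guava: (12/74) × (1/12) × (1/12) × (5/12) ≈ 0.000469219
Highest score → papaya.

papaya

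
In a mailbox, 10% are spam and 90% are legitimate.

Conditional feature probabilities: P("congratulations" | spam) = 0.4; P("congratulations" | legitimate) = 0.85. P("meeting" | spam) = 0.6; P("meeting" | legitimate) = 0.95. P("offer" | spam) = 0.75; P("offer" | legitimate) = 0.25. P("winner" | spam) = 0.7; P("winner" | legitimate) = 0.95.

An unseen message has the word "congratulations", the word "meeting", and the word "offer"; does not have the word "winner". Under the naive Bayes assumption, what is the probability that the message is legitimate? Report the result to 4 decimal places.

0.6272

spam: 0.1 × 0.4 × 0.6 × 0.75 × (1−0.7) = 0.0054
legitimate: 0.9 × 0.85 × 0.95 × 0.25 × (1−0.95) = 0.009084375
P(legitimate | x) = 0.009084375 / 0.014484375 ≈ 0.6272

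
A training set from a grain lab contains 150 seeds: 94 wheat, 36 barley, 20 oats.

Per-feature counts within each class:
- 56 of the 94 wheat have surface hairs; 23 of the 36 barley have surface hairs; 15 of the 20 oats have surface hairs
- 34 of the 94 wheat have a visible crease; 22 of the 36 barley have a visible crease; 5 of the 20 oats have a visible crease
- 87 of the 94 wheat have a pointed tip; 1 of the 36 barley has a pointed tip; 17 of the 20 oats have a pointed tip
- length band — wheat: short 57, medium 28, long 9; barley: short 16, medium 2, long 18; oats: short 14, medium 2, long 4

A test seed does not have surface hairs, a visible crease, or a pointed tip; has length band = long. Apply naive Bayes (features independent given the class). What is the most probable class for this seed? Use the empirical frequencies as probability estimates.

barley

wheat: (94/150) × (38/94) × (60/94) × (7/94) × (9/94) ≈ 0.00115292
barley: (36/150) × (13/36) × (14/36) × (35/36) × (18/36) ≈ 0.0163837
oats: (20/150) × (5/20) × (15/20) × (3/20) × (4/20) = 0.00075
Highest score → barley.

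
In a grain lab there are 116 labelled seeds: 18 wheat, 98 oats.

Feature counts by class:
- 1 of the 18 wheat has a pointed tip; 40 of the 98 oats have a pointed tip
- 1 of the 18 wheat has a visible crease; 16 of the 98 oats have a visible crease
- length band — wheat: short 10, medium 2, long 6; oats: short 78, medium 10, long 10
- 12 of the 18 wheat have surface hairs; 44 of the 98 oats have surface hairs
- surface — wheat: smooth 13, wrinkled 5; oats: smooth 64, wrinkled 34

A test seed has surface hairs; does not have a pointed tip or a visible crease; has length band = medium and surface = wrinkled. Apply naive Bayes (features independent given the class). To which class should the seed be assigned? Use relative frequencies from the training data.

oats

wheat: (18/116) × (17/18) × (17/18) × (2/18) × (12/18) × (5/18) ≈ 0.00284794
oats: (98/116) × (58/98) × (82/98) × (10/98) × (44/98) × (34/98) ≈ 0.00664984
Highest score → oats.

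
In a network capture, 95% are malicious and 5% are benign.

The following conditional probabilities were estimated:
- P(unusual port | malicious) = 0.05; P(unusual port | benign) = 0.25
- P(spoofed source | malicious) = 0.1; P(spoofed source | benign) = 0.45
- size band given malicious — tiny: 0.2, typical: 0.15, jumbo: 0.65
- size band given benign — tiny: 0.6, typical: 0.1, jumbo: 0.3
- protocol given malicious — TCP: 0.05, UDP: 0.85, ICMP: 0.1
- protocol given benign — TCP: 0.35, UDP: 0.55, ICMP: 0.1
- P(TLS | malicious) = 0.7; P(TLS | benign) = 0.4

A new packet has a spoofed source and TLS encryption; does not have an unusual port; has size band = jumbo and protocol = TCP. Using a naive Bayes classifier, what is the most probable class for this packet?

malicious

malicious: 0.95 × (1−0.05) × 0.1 × 0.65 × 0.05 × 0.7 = 0.0020531875
benign: 0.05 × (1−0.25) × 0.45 × 0.3 × 0.35 × 0.4 = 0.00070875
Highest score → malicious.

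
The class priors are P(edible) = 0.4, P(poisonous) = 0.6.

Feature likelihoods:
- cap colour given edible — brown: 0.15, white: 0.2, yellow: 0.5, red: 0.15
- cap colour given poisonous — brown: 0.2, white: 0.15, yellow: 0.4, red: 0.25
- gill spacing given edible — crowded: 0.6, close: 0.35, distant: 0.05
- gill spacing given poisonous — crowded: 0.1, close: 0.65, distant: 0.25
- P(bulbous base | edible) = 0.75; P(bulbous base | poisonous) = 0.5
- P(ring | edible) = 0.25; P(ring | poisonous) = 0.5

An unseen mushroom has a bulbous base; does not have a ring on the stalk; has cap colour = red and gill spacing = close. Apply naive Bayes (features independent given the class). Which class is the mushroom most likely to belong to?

poisonous

edible: 0.4 × 0.15 × 0.35 × 0.75 × (1−0.25) = 0.0118125
poisonous: 0.6 × 0.25 × 0.65 × 0.5 × (1−0.5) = 0.024375
Highest score → poisonous.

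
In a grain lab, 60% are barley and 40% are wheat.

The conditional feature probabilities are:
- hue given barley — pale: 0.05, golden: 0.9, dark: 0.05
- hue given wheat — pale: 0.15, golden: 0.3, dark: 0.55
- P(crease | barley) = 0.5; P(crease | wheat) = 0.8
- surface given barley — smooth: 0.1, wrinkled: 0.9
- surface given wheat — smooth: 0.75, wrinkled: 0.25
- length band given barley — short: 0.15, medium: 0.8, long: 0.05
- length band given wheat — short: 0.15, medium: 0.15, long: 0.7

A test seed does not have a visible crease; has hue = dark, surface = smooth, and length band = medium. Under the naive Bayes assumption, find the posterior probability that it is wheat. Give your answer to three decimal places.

0.805

barley: 0.6 × 0.05 × (1−0.5) × 0.1 × 0.8 = 0.0012
wheat: 0.4 × 0.55 × (1−0.8) × 0.75 × 0.15 = 0.00495
P(wheat | x) = 0.00495 / 0.00615 ≈ 0.805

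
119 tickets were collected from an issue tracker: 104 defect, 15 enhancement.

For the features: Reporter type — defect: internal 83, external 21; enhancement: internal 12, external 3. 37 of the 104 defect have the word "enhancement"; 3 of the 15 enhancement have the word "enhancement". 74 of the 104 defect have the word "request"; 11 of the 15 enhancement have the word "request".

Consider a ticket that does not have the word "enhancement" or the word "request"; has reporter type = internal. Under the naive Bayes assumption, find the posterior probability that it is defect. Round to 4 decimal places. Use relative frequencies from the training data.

0.8577

defect: (104/119) × (83/104) × (67/104) × (30/104) ≈ 0.129617
enhancement: (15/119) × (12/15) × (12/15) × (4/15) ≈ 0.0215126
P(defect | x) = 0.129617 / 0.1511296 ≈ 0.8577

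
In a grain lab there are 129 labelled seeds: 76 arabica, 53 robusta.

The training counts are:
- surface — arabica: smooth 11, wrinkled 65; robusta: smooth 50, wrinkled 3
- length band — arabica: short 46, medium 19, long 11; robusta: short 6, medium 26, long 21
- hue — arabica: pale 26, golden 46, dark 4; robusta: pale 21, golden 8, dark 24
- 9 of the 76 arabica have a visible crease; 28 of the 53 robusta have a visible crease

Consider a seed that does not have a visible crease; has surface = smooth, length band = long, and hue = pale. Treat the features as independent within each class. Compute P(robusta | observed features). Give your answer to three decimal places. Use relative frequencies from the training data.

arabica: (76/129) × (11/76) × (11/76) × (26/76) × (67/76) ≈ 0.00372223
robusta: (53/129) × (50/53) × (21/53) × (21/53) × (25/53) ≈ 0.0287033
P(robusta | x) = 0.0287033 / 0.03242553 ≈ 0.885

0.885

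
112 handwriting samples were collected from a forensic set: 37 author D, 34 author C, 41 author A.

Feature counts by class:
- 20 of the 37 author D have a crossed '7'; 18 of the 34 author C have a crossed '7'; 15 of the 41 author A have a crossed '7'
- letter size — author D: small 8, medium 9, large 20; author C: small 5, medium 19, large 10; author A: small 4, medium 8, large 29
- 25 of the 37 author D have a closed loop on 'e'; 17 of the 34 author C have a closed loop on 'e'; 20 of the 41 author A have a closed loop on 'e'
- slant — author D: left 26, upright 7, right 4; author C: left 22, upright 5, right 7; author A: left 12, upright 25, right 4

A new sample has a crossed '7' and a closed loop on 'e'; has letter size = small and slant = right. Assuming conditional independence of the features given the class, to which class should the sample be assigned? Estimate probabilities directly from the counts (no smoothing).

author D

author D: (37/112) × (20/37) × (8/37) × (25/37) × (4/37) ≈ 0.00282031
author C: (34/112) × (18/34) × (5/34) × (17/34) × (7/34) ≈ 0.00243296
author A: (41/112) × (15/41) × (4/41) × (20/41) × (4/41) ≈ 0.00062183
Highest score → author D.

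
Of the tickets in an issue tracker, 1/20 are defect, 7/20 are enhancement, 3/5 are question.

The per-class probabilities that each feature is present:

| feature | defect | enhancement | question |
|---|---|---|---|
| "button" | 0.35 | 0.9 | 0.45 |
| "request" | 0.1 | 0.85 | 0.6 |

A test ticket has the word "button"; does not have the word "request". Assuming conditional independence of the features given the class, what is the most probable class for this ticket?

question

defect: 0.05 × 0.35 × (1−0.1) = 0.01575
enhancement: 0.35 × 0.9 × (1−0.85) = 0.04725
question: 0.6 × 0.45 × (1−0.6) = 0.108
Highest score → question.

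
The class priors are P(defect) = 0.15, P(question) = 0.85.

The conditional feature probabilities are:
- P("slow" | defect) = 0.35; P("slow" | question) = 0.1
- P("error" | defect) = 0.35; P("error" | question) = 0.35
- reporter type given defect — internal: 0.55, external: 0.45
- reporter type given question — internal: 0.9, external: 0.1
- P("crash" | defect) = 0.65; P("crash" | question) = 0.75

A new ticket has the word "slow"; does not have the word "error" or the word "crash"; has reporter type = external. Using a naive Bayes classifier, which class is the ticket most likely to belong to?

defect

defect: 0.15 × 0.35 × (1−0.35) × 0.45 × (1−0.65) = 0.0053746875
question: 0.85 × 0.1 × (1−0.35) × 0.1 × (1−0.75) = 0.00138125
Highest score → defect.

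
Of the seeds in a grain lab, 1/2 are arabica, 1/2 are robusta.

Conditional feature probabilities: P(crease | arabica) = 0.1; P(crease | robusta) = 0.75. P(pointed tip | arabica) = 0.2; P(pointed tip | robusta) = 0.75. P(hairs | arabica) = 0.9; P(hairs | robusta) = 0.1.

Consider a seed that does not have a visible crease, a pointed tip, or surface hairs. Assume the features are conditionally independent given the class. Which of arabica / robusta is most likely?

arabica

arabica: 0.5 × (1−0.1) × (1−0.2) × (1−0.9) = 0.036
robusta: 0.5 × (1−0.75) × (1−0.75) × (1−0.1) = 0.028125
Highest score → arabica.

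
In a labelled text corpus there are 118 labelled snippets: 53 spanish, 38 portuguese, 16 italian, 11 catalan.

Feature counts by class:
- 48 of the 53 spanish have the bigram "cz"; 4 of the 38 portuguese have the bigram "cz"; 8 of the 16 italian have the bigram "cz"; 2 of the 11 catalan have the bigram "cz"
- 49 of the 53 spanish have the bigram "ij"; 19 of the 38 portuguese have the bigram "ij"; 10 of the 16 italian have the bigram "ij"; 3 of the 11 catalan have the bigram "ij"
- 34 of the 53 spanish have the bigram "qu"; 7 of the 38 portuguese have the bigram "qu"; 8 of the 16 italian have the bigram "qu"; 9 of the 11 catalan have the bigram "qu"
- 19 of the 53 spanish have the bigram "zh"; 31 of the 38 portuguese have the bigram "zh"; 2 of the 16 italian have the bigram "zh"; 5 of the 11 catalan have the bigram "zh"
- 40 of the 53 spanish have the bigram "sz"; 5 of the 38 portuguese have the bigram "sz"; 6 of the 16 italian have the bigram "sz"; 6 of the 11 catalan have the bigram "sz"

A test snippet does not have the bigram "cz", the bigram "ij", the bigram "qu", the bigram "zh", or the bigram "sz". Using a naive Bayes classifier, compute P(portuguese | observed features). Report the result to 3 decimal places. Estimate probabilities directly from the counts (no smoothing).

0.661

spanish: (53/118) × (5/53) × (4/53) × (19/53) × (34/53) × (13/53) ≈ 0.000180393
portuguese: (38/118) × (34/38) × (19/38) × (31/38) × (7/38) × (33/38) ≈ 0.0188014
italian: (16/118) × (8/16) × (6/16) × (8/16) × (14/16) × (10/16) ≈ 0.0069518
catalan: (11/118) × (9/11) × (8/11) × (2/11) × (6/11) × (5/11) ≈ 0.00250052
P(portuguese | x) = 0.0188014 / 0.028434113 ≈ 0.661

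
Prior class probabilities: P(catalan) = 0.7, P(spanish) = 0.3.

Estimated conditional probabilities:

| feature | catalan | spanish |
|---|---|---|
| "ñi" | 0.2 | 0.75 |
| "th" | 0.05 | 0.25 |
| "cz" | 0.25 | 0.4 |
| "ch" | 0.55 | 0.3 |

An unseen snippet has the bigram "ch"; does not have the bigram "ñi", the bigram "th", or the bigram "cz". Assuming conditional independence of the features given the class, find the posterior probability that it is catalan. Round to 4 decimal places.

catalan: 0.7 × (1−0.2) × (1−0.05) × (1−0.25) × 0.55 = 0.21945
spanish: 0.3 × (1−0.75) × (1−0.25) × (1−0.4) × 0.3 = 0.010125
P(catalan | x) = 0.21945 / 0.229575 ≈ 0.9559

0.9559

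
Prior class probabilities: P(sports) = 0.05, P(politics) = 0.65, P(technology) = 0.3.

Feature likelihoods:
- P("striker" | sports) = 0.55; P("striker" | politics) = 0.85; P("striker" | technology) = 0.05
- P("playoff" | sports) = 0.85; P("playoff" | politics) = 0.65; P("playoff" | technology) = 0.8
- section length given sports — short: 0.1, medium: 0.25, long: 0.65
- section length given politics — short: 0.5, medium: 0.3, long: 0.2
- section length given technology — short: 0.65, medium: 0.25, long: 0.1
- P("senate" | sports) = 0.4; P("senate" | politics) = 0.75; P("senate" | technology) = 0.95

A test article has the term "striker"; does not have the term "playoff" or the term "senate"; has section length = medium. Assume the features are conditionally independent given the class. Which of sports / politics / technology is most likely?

politics

sports: 0.05 × 0.55 × (1−0.85) × 0.25 × (1−0.4) = 0.00061875
politics: 0.65 × 0.85 × (1−0.65) × 0.3 × (1−0.75) = 0.014503125
technology: 0.3 × 0.05 × (1−0.8) × 0.25 × (1−0.95) = 0.0000375
Highest score → politics.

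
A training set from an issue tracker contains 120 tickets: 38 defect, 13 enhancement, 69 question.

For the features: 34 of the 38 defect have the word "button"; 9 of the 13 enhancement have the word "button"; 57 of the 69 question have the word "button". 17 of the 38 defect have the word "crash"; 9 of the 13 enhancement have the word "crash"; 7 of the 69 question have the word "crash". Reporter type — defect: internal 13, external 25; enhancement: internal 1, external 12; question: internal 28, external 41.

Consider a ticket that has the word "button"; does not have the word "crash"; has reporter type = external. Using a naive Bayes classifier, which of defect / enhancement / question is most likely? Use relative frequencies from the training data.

defect: (38/120) × (34/38) × (21/38) × (25/38) ≈ 0.103012
enhancement: (13/120) × (9/13) × (4/13) × (12/13) ≈ 0.0213018
question: (69/120) × (57/69) × (62/69) × (41/69) ≈ 0.253613
Highest score → question.

question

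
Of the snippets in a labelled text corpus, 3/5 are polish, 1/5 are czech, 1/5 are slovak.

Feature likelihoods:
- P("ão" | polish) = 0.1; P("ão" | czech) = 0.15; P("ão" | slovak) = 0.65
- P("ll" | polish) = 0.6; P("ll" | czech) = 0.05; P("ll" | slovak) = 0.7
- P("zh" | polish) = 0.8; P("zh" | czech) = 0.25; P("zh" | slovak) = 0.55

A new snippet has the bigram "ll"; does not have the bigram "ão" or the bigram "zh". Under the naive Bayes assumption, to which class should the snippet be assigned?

polish: 0.6 × (1−0.1) × 0.6 × (1−0.8) = 0.0648
czech: 0.2 × (1−0.15) × 0.05 × (1−0.25) = 0.006375
slovak: 0.2 × (1−0.65) × 0.7 × (1−0.55) = 0.02205
Highest score → polish.

polish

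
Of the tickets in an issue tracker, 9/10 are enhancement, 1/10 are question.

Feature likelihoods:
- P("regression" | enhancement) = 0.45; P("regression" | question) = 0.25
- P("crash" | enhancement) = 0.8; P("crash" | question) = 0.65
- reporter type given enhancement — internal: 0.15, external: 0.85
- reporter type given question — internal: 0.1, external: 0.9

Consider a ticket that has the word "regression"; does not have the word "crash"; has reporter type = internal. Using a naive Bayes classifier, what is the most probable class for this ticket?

enhancement: 0.9 × 0.45 × (1−0.8) × 0.15 = 0.01215
question: 0.1 × 0.25 × (1−0.65) × 0.1 = 0.000875
Highest score → enhancement.

enhancement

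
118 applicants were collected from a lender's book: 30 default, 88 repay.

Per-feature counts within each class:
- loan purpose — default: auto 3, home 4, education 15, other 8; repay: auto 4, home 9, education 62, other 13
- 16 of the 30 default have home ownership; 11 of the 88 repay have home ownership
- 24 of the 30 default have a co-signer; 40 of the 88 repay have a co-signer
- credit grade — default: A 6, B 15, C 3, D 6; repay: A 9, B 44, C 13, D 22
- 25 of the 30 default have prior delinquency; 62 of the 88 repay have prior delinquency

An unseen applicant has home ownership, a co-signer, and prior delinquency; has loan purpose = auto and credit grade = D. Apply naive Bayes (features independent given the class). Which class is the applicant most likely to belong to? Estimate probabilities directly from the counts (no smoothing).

default: (30/118) × (3/30) × (16/30) × (24/30) × (6/30) × (25/30) ≈ 0.00180791
repay: (88/118) × (4/88) × (11/88) × (40/88) × (22/88) × (62/88) ≈ 0.000339246
Highest score → default.

default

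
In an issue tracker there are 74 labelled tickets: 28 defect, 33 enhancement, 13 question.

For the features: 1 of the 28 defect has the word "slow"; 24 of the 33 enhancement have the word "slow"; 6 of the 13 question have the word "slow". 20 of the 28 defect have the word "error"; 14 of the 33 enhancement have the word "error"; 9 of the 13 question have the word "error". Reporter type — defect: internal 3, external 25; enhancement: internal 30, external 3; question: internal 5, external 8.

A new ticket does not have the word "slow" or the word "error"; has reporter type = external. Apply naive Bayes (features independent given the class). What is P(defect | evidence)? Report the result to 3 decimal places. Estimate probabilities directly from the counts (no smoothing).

0.793

defect: (28/74) × (27/28) × (8/28) × (25/28) ≈ 0.0930778
enhancement: (33/74) × (9/33) × (19/33) × (3/33) ≈ 0.00636587
question: (13/74) × (7/13) × (4/13) × (8/13) ≈ 0.0179114
P(defect | x) = 0.0930778 / 0.11735507 ≈ 0.793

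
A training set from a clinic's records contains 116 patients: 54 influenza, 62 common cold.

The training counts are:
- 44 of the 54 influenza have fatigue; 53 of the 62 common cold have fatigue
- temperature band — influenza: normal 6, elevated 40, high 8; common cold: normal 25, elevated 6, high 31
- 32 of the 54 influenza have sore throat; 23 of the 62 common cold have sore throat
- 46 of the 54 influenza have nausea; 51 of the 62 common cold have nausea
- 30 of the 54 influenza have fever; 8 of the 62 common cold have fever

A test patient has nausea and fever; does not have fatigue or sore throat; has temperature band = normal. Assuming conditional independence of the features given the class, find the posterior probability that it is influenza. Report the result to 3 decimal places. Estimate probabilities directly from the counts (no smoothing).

influenza: (54/116) × (10/54) × (6/54) × (22/54) × (46/54) × (30/54) ≈ 0.0018468
common cold: (62/116) × (9/62) × (25/62) × (39/62) × (51/62) × (8/62) ≈ 0.00208873
P(influenza | x) = 0.0018468 / 0.00393553 ≈ 0.469

0.469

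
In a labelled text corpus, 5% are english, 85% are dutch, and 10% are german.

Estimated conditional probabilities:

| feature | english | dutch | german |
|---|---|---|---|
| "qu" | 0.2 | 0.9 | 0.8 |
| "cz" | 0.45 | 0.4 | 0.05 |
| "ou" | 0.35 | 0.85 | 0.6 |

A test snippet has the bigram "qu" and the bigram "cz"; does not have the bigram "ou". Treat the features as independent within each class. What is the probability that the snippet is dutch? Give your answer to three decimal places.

0.910

english: 0.05 × 0.2 × 0.45 × (1−0.35) = 0.002925
dutch: 0.85 × 0.9 × 0.4 × (1−0.85) = 0.0459
german: 0.1 × 0.8 × 0.05 × (1−0.6) = 0.0016
P(dutch | x) = 0.0459 / 0.050425 ≈ 0.910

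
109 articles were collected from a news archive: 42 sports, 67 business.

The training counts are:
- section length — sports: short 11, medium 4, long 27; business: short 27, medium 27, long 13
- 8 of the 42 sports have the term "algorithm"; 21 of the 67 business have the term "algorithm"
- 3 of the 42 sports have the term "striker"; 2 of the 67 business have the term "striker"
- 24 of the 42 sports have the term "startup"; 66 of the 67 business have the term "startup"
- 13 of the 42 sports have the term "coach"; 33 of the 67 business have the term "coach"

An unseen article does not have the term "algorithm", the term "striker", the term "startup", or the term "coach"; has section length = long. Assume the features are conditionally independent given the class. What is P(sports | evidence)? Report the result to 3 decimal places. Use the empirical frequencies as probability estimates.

sports: (42/109) × (27/42) × (34/42) × (39/42) × (18/42) × (29/42) ≈ 0.0551003
business: (67/109) × (13/67) × (46/67) × (65/67) × (1/67) × (34/67) ≈ 0.000601683
P(sports | x) = 0.0551003 / 0.055701983 ≈ 0.989

0.989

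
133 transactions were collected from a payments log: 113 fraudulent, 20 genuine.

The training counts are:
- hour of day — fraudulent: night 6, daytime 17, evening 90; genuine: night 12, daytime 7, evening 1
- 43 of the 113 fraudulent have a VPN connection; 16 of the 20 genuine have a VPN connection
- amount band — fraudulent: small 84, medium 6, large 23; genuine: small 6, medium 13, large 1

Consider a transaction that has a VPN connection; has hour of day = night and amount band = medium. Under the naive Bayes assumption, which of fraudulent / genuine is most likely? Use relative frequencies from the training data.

fraudulent: (113/133) × (6/113) × (43/113) × (6/113) ≈ 0.000911512
genuine: (20/133) × (12/20) × (16/20) × (13/20) ≈ 0.0469173
Highest score → genuine.

genuine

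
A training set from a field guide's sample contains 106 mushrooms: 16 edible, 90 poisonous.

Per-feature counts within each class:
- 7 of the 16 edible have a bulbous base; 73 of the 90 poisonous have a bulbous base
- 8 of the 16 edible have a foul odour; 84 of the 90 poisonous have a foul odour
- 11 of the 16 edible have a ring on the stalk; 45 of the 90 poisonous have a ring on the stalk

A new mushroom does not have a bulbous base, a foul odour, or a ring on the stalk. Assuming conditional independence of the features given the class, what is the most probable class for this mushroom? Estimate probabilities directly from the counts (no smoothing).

edible: (16/106) × (9/16) × (8/16) × (5/16) ≈ 0.0132665
poisonous: (90/106) × (17/90) × (6/90) × (45/90) ≈ 0.00534591
Highest score → edible.

edible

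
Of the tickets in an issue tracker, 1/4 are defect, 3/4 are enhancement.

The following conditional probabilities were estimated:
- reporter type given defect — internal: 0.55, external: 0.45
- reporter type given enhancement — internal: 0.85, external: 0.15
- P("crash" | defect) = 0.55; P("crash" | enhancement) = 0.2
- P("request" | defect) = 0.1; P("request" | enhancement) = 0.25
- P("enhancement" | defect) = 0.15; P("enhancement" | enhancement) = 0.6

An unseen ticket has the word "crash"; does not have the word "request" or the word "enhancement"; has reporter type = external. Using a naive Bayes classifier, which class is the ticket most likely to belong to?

defect: 0.25 × 0.45 × 0.55 × (1−0.1) × (1−0.15) = 0.047334375
enhancement: 0.75 × 0.15 × 0.2 × (1−0.25) × (1−0.6) = 0.00675
Highest score → defect.

defect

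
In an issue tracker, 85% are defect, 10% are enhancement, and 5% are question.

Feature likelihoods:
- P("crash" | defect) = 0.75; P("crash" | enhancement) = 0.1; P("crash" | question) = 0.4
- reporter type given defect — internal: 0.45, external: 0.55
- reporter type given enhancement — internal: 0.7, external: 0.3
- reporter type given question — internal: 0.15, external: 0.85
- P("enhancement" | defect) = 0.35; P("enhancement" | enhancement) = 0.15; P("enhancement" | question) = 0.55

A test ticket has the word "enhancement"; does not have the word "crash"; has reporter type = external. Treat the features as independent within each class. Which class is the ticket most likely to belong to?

defect

defect: 0.85 × (1−0.75) × 0.55 × 0.35 = 0.04090625
enhancement: 0.1 × (1−0.1) × 0.3 × 0.15 = 0.00405
question: 0.05 × (1−0.4) × 0.85 × 0.55 = 0.014025
Highest score → defect.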